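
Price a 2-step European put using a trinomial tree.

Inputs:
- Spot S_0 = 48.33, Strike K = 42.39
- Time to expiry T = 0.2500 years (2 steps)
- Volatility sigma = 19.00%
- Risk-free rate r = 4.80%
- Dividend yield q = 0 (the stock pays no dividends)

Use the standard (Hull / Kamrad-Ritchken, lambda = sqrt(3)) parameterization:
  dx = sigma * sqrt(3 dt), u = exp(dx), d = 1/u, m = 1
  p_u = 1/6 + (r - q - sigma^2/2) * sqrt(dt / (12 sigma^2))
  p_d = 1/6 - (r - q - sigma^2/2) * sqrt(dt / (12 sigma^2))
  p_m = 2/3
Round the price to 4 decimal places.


Answer: Price = V(0,0) = 0.0917

Derivation:
dt = T/N = 0.125000; dx = sigma*sqrt(3*dt) = 0.116351
u = exp(dx) = 1.123390; d = 1/u = 0.890163
p_u = 0.182755, p_m = 0.666667, p_d = 0.150578
Discount per step: exp(-r*dt) = 0.994018
Stock lattice S(k, j) with j the centered position index:
  k=0: S(0,+0) = 48.3300
  k=1: S(1,-1) = 43.0216; S(1,+0) = 48.3300; S(1,+1) = 54.2934
  k=2: S(2,-2) = 38.2962; S(2,-1) = 43.0216; S(2,+0) = 48.3300; S(2,+1) = 54.2934; S(2,+2) = 60.9927
Terminal payoffs V(N, j) = max(K - S_T, 0):
  V(2,-2) = 4.093789; V(2,-1) = 0.000000; V(2,+0) = 0.000000; V(2,+1) = 0.000000; V(2,+2) = 0.000000
Backward induction: V(k, j) = exp(-r*dt) * [p_u * V(k+1, j+1) + p_m * V(k+1, j) + p_d * V(k+1, j-1)]
  V(1,-1) = exp(-r*dt) * [p_u*0.000000 + p_m*0.000000 + p_d*4.093789] = 0.612749
  V(1,+0) = exp(-r*dt) * [p_u*0.000000 + p_m*0.000000 + p_d*0.000000] = 0.000000
  V(1,+1) = exp(-r*dt) * [p_u*0.000000 + p_m*0.000000 + p_d*0.000000] = 0.000000
  V(0,+0) = exp(-r*dt) * [p_u*0.000000 + p_m*0.000000 + p_d*0.612749] = 0.091715


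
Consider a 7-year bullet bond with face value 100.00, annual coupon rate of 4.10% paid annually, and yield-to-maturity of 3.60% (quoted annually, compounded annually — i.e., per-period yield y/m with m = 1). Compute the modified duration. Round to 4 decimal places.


Answer: Modified duration = 6.0218

Derivation:
Coupon per period c = face * coupon_rate / m = 4.100000
Periods per year m = 1; per-period yield y/m = 0.036000
Number of cashflows N = 7
Cashflows (t years, CF_t, discount factor 1/(1+y/m)^(m*t), PV):
  t = 1.0000: CF_t = 4.100000, DF = 0.965251, PV = 3.957529
  t = 2.0000: CF_t = 4.100000, DF = 0.931709, PV = 3.820009
  t = 3.0000: CF_t = 4.100000, DF = 0.899333, PV = 3.687267
  t = 4.0000: CF_t = 4.100000, DF = 0.868082, PV = 3.559138
  t = 5.0000: CF_t = 4.100000, DF = 0.837917, PV = 3.435461
  t = 6.0000: CF_t = 4.100000, DF = 0.808801, PV = 3.316082
  t = 7.0000: CF_t = 104.100000, DF = 0.780696, PV = 81.270408
Price P = sum_t PV_t = 103.045895
First compute Macaulay numerator sum_t t * PV_t:
  t * PV_t at t = 1.0000: 3.957529
  t * PV_t at t = 2.0000: 7.640017
  t * PV_t at t = 3.0000: 11.061801
  t * PV_t at t = 4.0000: 14.236552
  t * PV_t at t = 5.0000: 17.177307
  t * PV_t at t = 6.0000: 19.896495
  t * PV_t at t = 7.0000: 568.892858
Macaulay duration D = 642.862560 / 103.045895 = 6.238604
Modified duration = D / (1 + y/m) = 6.238604 / (1 + 0.036000) = 6.021819


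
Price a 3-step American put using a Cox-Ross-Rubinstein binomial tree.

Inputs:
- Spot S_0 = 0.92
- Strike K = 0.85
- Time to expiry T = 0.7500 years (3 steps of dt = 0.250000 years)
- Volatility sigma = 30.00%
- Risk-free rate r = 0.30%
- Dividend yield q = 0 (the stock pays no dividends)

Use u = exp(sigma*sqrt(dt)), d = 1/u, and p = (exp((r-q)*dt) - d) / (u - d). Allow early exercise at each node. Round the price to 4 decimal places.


dt = T/N = 0.250000
u = exp(sigma*sqrt(dt)) = 1.161834; d = 1/u = 0.860708
p = (exp((r-q)*dt) - d) / (u - d) = 0.465062
Discount per step: exp(-r*dt) = 0.999250
Stock lattice S(k, i) with i counting down-moves:
  k=0: S(0,0) = 0.9200
  k=1: S(1,0) = 1.0689; S(1,1) = 0.7919
  k=2: S(2,0) = 1.2419; S(2,1) = 0.9200; S(2,2) = 0.6816
  k=3: S(3,0) = 1.4428; S(3,1) = 1.0689; S(3,2) = 0.7919; S(3,3) = 0.5866
Terminal payoffs V(N, i) = max(K - S_T, 0):
  V(3,0) = 0.000000; V(3,1) = 0.000000; V(3,2) = 0.058149; V(3,3) = 0.263382
Backward induction: V(k, i) = exp(-r*dt) * [p * V(k+1, i) + (1-p) * V(k+1, i+1)]; then take max(V_cont, immediate exercise) for American.
  V(2,0) = exp(-r*dt) * [p*0.000000 + (1-p)*0.000000] = 0.000000; exercise = 0.000000; V(2,0) = max -> 0.000000
  V(2,1) = exp(-r*dt) * [p*0.000000 + (1-p)*0.058149] = 0.031083; exercise = 0.000000; V(2,1) = max -> 0.031083
  V(2,2) = exp(-r*dt) * [p*0.058149 + (1-p)*0.263382] = 0.167810; exercise = 0.168447; V(2,2) = max -> 0.168447
  V(1,0) = exp(-r*dt) * [p*0.000000 + (1-p)*0.031083] = 0.016615; exercise = 0.000000; V(1,0) = max -> 0.016615
  V(1,1) = exp(-r*dt) * [p*0.031083 + (1-p)*0.168447] = 0.104486; exercise = 0.058149; V(1,1) = max -> 0.104486
  V(0,0) = exp(-r*dt) * [p*0.016615 + (1-p)*0.104486] = 0.063573; exercise = 0.000000; V(0,0) = max -> 0.063573

Answer: Price = V(0,0) = 0.0636


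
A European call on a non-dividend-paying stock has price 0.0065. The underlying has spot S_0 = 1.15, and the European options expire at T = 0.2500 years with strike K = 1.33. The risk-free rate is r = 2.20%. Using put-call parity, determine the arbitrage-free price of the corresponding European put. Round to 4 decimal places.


Answer: Put price = 0.1792

Derivation:
Put-call parity: C - P = S_0 * exp(-qT) - K * exp(-rT).
S_0 * exp(-qT) = 1.1500 * 1.00000000 = 1.15000000
K * exp(-rT) = 1.3300 * 0.99451510 = 1.32270508
P = C - S*exp(-qT) + K*exp(-rT)
P = 0.0065 - 1.15000000 + 1.32270508 = 0.1792


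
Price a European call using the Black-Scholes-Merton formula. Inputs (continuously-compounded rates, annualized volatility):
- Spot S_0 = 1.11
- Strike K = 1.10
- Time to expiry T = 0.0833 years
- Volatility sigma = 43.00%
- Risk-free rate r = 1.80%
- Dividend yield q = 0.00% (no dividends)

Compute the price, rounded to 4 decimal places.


Answer: Price = 0.0607

Derivation:
d1 = (ln(S/K) + (r - q + 0.5*sigma^2) * T) / (sigma * sqrt(T)) = 0.14705491
d2 = d1 - sigma * sqrt(T) = 0.02294943
exp(-rT) = 0.99850172; exp(-qT) = 1.00000000
C = S_0 * exp(-qT) * N(d1) - K * exp(-rT) * N(d2)
N(d1) = 0.55845566; N(d2) = 0.50915470
C = 1.1100 * 1.00000000 * 0.55845566 - 1.1000 * 0.99850172 * 0.50915470 = 0.0607


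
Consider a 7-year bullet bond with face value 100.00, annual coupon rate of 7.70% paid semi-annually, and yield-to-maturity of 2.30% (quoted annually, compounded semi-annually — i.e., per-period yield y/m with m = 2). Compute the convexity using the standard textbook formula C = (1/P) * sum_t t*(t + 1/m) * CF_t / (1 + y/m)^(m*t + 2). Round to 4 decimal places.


Coupon per period c = face * coupon_rate / m = 3.850000
Periods per year m = 2; per-period yield y/m = 0.011500
Number of cashflows N = 14
Cashflows (t years, CF_t, discount factor 1/(1+y/m)^(m*t), PV):
  t = 0.5000: CF_t = 3.850000, DF = 0.988631, PV = 3.806228
  t = 1.0000: CF_t = 3.850000, DF = 0.977391, PV = 3.762954
  t = 1.5000: CF_t = 3.850000, DF = 0.966279, PV = 3.720172
  t = 2.0000: CF_t = 3.850000, DF = 0.955293, PV = 3.677877
  t = 2.5000: CF_t = 3.850000, DF = 0.944432, PV = 3.636062
  t = 3.0000: CF_t = 3.850000, DF = 0.933694, PV = 3.594723
  t = 3.5000: CF_t = 3.850000, DF = 0.923079, PV = 3.553853
  t = 4.0000: CF_t = 3.850000, DF = 0.912584, PV = 3.513449
  t = 4.5000: CF_t = 3.850000, DF = 0.902209, PV = 3.473504
  t = 5.0000: CF_t = 3.850000, DF = 0.891951, PV = 3.434012
  t = 5.5000: CF_t = 3.850000, DF = 0.881810, PV = 3.394970
  t = 6.0000: CF_t = 3.850000, DF = 0.871785, PV = 3.356372
  t = 6.5000: CF_t = 3.850000, DF = 0.861873, PV = 3.318213
  t = 7.0000: CF_t = 103.850000, DF = 0.852075, PV = 88.487939
Price P = sum_t PV_t = 134.730329
Convexity numerator sum_t t*(t + 1/m) * CF_t / (1+y/m)^(m*t + 2):
  t = 0.5000: term = 1.860086
  t = 1.0000: term = 5.516815
  t = 1.5000: term = 10.908186
  t = 2.0000: term = 17.973614
  t = 2.5000: term = 26.653901
  t = 3.0000: term = 36.891213
  t = 3.5000: term = 48.629050
  t = 4.0000: term = 61.812223
  t = 4.5000: term = 76.386830
  t = 5.0000: term = 92.300229
  t = 5.5000: term = 109.501013
  t = 6.0000: term = 127.938990
  t = 6.5000: term = 147.565155
  t = 7.0000: term = 4540.582914
Convexity = (1/P) * sum = 5304.520220 / 134.730329 = 39.371389

Answer: Convexity = 39.3714


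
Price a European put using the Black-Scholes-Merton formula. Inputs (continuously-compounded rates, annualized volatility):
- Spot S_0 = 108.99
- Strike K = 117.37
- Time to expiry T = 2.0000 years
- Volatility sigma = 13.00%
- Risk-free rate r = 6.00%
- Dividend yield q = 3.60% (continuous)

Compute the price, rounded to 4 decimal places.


d1 = (ln(S/K) + (r - q + 0.5*sigma^2) * T) / (sigma * sqrt(T)) = -0.04990653
d2 = d1 - sigma * sqrt(T) = -0.23375429
exp(-rT) = 0.88692044; exp(-qT) = 0.93053090
P = K * exp(-rT) * N(-d2) - S_0 * exp(-qT) * N(-d1)
N(-d1) = 0.51990156; N(-d2) = 0.59241213
P = 117.3700 * 0.88692044 * 0.59241213 - 108.9900 * 0.93053090 * 0.51990156 = 8.9412

Answer: Price = 8.9412


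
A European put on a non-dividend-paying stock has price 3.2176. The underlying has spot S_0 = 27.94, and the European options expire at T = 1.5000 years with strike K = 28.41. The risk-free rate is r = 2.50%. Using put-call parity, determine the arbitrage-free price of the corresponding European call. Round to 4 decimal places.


Answer: Call price = 3.7932

Derivation:
Put-call parity: C - P = S_0 * exp(-qT) - K * exp(-rT).
S_0 * exp(-qT) = 27.9400 * 1.00000000 = 27.94000000
K * exp(-rT) = 28.4100 * 0.96319442 = 27.36435341
C = P + S*exp(-qT) - K*exp(-rT)
C = 3.2176 + 27.94000000 - 27.36435341 = 3.7932


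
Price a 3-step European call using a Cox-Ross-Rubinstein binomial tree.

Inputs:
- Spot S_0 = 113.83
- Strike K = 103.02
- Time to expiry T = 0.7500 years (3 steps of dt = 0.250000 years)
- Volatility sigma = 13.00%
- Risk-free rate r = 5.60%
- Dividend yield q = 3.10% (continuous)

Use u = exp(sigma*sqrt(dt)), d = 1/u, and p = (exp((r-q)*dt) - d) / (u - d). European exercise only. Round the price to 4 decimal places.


dt = T/N = 0.250000
u = exp(sigma*sqrt(dt)) = 1.067159; d = 1/u = 0.937067
p = (exp((r-q)*dt) - d) / (u - d) = 0.531949
Discount per step: exp(-r*dt) = 0.986098
Stock lattice S(k, i) with i counting down-moves:
  k=0: S(0,0) = 113.8300
  k=1: S(1,0) = 121.4747; S(1,1) = 106.6664
  k=2: S(2,0) = 129.6328; S(2,1) = 113.8300; S(2,2) = 99.9536
  k=3: S(3,0) = 138.3388; S(3,1) = 121.4747; S(3,2) = 106.6664; S(3,3) = 93.6633
Terminal payoffs V(N, i) = max(S_T - K, 0):
  V(3,0) = 35.318850; V(3,1) = 18.454712; V(3,2) = 3.646389; V(3,3) = 0.000000
Backward induction: V(k, i) = exp(-r*dt) * [p * V(k+1, i) + (1-p) * V(k+1, i+1)].
  V(2,0) = exp(-r*dt) * [p*35.318850 + (1-p)*18.454712] = 27.044294
  V(2,1) = exp(-r*dt) * [p*18.454712 + (1-p)*3.646389] = 11.363458
  V(2,2) = exp(-r*dt) * [p*3.646389 + (1-p)*0.000000] = 1.912728
  V(1,0) = exp(-r*dt) * [p*27.044294 + (1-p)*11.363458] = 19.430921
  V(1,1) = exp(-r*dt) * [p*11.363458 + (1-p)*1.912728] = 6.843553
  V(0,0) = exp(-r*dt) * [p*19.430921 + (1-p)*6.843553] = 13.351163

Answer: Price = V(0,0) = 13.3512


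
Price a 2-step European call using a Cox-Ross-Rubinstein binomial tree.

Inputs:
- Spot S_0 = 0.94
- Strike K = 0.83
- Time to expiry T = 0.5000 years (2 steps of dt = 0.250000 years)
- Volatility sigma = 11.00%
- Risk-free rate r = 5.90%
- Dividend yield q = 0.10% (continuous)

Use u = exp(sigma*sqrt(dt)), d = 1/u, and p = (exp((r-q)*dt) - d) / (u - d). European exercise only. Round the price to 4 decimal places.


dt = T/N = 0.250000
u = exp(sigma*sqrt(dt)) = 1.056541; d = 1/u = 0.946485
p = (exp((r-q)*dt) - d) / (u - d) = 0.618965
Discount per step: exp(-r*dt) = 0.985358
Stock lattice S(k, i) with i counting down-moves:
  k=0: S(0,0) = 0.9400
  k=1: S(1,0) = 0.9931; S(1,1) = 0.8897
  k=2: S(2,0) = 1.0493; S(2,1) = 0.9400; S(2,2) = 0.8421
Terminal payoffs V(N, i) = max(S_T - K, 0):
  V(2,0) = 0.219301; V(2,1) = 0.110000; V(2,2) = 0.012084
Backward induction: V(k, i) = exp(-r*dt) * [p * V(k+1, i) + (1-p) * V(k+1, i+1)].
  V(1,0) = exp(-r*dt) * [p*0.219301 + (1-p)*0.110000] = 0.175053
  V(1,1) = exp(-r*dt) * [p*0.110000 + (1-p)*0.012084] = 0.071626
  V(0,0) = exp(-r*dt) * [p*0.175053 + (1-p)*0.071626] = 0.133657

Answer: Price = V(0,0) = 0.1337


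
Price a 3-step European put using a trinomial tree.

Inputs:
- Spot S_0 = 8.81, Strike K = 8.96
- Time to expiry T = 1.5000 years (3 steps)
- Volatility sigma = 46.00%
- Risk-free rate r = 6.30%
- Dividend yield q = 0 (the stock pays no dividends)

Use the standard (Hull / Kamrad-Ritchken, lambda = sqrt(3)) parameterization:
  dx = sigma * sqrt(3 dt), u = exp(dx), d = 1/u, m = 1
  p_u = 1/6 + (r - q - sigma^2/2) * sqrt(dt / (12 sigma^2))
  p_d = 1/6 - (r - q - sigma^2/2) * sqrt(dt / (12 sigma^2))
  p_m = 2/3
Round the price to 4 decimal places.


Answer: Price = V(0,0) = 1.4243

Derivation:
dt = T/N = 0.500000; dx = sigma*sqrt(3*dt) = 0.563383
u = exp(dx) = 1.756604; d = 1/u = 0.569280
p_u = 0.147674, p_m = 0.666667, p_d = 0.185659
Discount per step: exp(-r*dt) = 0.968991
Stock lattice S(k, j) with j the centered position index:
  k=0: S(0,+0) = 8.8100
  k=1: S(1,-1) = 5.0154; S(1,+0) = 8.8100; S(1,+1) = 15.4757
  k=2: S(2,-2) = 2.8551; S(2,-1) = 5.0154; S(2,+0) = 8.8100; S(2,+1) = 15.4757; S(2,+2) = 27.1847
  k=3: S(3,-3) = 1.6254; S(3,-2) = 2.8551; S(3,-1) = 5.0154; S(3,+0) = 8.8100; S(3,+1) = 15.4757; S(3,+2) = 27.1847; S(3,+3) = 47.7527
Terminal payoffs V(N, j) = max(K - S_T, 0):
  V(3,-3) = 7.334623; V(3,-2) = 6.104856; V(3,-1) = 3.944642; V(3,+0) = 0.150000; V(3,+1) = 0.000000; V(3,+2) = 0.000000; V(3,+3) = 0.000000
Backward induction: V(k, j) = exp(-r*dt) * [p_u * V(k+1, j+1) + p_m * V(k+1, j) + p_d * V(k+1, j-1)]
  V(2,-2) = exp(-r*dt) * [p_u*3.944642 + p_m*6.104856 + p_d*7.334623] = 5.827672
  V(2,-1) = exp(-r*dt) * [p_u*0.150000 + p_m*3.944642 + p_d*6.104856] = 3.667955
  V(2,+0) = exp(-r*dt) * [p_u*0.000000 + p_m*0.150000 + p_d*3.944642] = 0.806548
  V(2,+1) = exp(-r*dt) * [p_u*0.000000 + p_m*0.000000 + p_d*0.150000] = 0.026985
  V(2,+2) = exp(-r*dt) * [p_u*0.000000 + p_m*0.000000 + p_d*0.000000] = 0.000000
  V(1,-1) = exp(-r*dt) * [p_u*0.806548 + p_m*3.667955 + p_d*5.827672] = 3.533300
  V(1,+0) = exp(-r*dt) * [p_u*0.026985 + p_m*0.806548 + p_d*3.667955] = 1.184759
  V(1,+1) = exp(-r*dt) * [p_u*0.000000 + p_m*0.026985 + p_d*0.806548] = 0.162532
  V(0,+0) = exp(-r*dt) * [p_u*0.162532 + p_m*1.184759 + p_d*3.533300] = 1.424252


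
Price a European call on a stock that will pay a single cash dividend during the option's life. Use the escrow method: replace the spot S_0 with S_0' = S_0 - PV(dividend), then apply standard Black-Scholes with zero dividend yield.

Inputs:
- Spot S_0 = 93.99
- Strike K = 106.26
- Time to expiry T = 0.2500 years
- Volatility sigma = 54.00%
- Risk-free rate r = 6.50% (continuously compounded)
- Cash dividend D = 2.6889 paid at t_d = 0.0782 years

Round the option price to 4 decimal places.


Answer: Price = 5.1841

Derivation:
PV(D) = D * exp(-r * t_d) = 2.6889 * 0.99492990 = 2.67526700
S_0' = S_0 - PV(D) = 93.9900 - 2.67526700 = 91.31473300
d1 = (ln(S_0'/K) + (r + sigma^2/2)*T) / (sigma*sqrt(T)) = -0.36621029
d2 = d1 - sigma*sqrt(T) = -0.63621029
exp(-rT) = 0.98388132
N(d1) = 0.35710408; N(d2) = 0.26231968
C = S_0' * N(d1) - K * exp(-rT) * N(d2) = 91.31473300 * 0.35710408 - 106.2600 * 0.98388132 * 0.26231968 = 5.1841


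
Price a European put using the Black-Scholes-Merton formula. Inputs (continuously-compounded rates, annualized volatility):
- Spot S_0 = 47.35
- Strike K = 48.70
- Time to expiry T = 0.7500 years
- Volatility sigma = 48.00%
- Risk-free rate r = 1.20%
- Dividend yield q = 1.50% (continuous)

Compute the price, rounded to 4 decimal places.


d1 = (ln(S/K) + (r - q + 0.5*sigma^2) * T) / (sigma * sqrt(T)) = 0.13480597
d2 = d1 - sigma * sqrt(T) = -0.28088622
exp(-rT) = 0.99104038; exp(-qT) = 0.98881304
P = K * exp(-rT) * N(-d2) - S_0 * exp(-qT) * N(-d1)
N(-d1) = 0.44638264; N(-d2) = 0.61060117
P = 48.7000 * 0.99104038 * 0.61060117 - 47.3500 * 0.98881304 * 0.44638264 = 8.5701

Answer: Price = 8.5701


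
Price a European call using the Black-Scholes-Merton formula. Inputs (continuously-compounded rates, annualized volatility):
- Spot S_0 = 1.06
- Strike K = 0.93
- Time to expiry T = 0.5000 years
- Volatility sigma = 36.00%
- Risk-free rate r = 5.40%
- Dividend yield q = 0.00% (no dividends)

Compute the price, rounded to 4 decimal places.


Answer: Price = 0.1953

Derivation:
d1 = (ln(S/K) + (r - q + 0.5*sigma^2) * T) / (sigma * sqrt(T)) = 0.74733173
d2 = d1 - sigma * sqrt(T) = 0.49277329
exp(-rT) = 0.97336124; exp(-qT) = 1.00000000
C = S_0 * exp(-qT) * N(d1) - K * exp(-rT) * N(d2)
N(d1) = 0.77256833; N(d2) = 0.68891361
C = 1.0600 * 1.00000000 * 0.77256833 - 0.9300 * 0.97336124 * 0.68891361 = 0.1953


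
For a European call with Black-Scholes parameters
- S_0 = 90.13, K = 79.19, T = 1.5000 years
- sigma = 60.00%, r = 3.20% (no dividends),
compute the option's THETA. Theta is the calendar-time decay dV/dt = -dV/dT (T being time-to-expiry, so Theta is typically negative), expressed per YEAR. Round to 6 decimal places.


d1 = 0.6088384267; d2 = -0.1260084962
phi(d1) = 0.3314492251; exp(-qT) = 1.0000000000; exp(-rT) = 0.9531337871
Theta = -S*exp(-qT)*phi(d1)*sigma/(2*sqrt(T)) - r*K*exp(-rT)*N(d2) + q*S*exp(-qT)*N(d1)
N(d1) = 0.7286842298; N(d2) = 0.4498625996; sqrt(T) = 1.2247448714
Term 1 = -90.1300 * 1.0000000000 * 0.3314492251 * 0.6000 / (2 * 1.2247448714) = -7.3174877534
Term 2 = -0.0320 * 79.1900 * 0.9531337871 * 0.4498625996 = -1.0865609047
Term 3 = 0 (no dividend yield, q = 0)
Theta = -7.3174877534 + (-1.0865609047) + (0.0000000000) = -8.404049

Answer: Theta = -8.404049


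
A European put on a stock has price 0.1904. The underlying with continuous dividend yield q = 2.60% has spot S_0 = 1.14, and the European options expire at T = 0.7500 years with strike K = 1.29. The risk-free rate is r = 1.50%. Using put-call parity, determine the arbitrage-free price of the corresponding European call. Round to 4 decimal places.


Answer: Call price = 0.0328

Derivation:
Put-call parity: C - P = S_0 * exp(-qT) - K * exp(-rT).
S_0 * exp(-qT) = 1.1400 * 0.98068890 = 1.11798534
K * exp(-rT) = 1.2900 * 0.98881304 = 1.27556883
C = P + S*exp(-qT) - K*exp(-rT)
C = 0.1904 + 1.11798534 - 1.27556883 = 0.0328


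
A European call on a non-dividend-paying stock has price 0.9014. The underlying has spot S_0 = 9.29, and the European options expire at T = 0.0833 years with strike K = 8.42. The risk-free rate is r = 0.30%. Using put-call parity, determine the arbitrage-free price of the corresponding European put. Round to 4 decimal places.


Answer: Put price = 0.0293

Derivation:
Put-call parity: C - P = S_0 * exp(-qT) - K * exp(-rT).
S_0 * exp(-qT) = 9.2900 * 1.00000000 = 9.29000000
K * exp(-rT) = 8.4200 * 0.99975013 = 8.41789610
P = C - S*exp(-qT) + K*exp(-rT)
P = 0.9014 - 9.29000000 + 8.41789610 = 0.0293


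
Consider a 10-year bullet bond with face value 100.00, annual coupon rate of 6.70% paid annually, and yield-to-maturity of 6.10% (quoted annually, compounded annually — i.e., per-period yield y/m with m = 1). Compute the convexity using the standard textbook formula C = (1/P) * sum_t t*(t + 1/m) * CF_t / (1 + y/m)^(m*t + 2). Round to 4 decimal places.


Answer: Convexity = 67.7561

Derivation:
Coupon per period c = face * coupon_rate / m = 6.700000
Periods per year m = 1; per-period yield y/m = 0.061000
Number of cashflows N = 10
Cashflows (t years, CF_t, discount factor 1/(1+y/m)^(m*t), PV):
  t = 1.0000: CF_t = 6.700000, DF = 0.942507, PV = 6.314797
  t = 2.0000: CF_t = 6.700000, DF = 0.888320, PV = 5.951741
  t = 3.0000: CF_t = 6.700000, DF = 0.837247, PV = 5.609558
  t = 4.0000: CF_t = 6.700000, DF = 0.789112, PV = 5.287048
  t = 5.0000: CF_t = 6.700000, DF = 0.743743, PV = 4.983080
  t = 6.0000: CF_t = 6.700000, DF = 0.700983, PV = 4.696588
  t = 7.0000: CF_t = 6.700000, DF = 0.660682, PV = 4.426568
  t = 8.0000: CF_t = 6.700000, DF = 0.622697, PV = 4.172071
  t = 9.0000: CF_t = 6.700000, DF = 0.586897, PV = 3.932207
  t = 10.0000: CF_t = 106.700000, DF = 0.553154, PV = 59.021546
Price P = sum_t PV_t = 104.395205
Convexity numerator sum_t t*(t + 1/m) * CF_t / (1+y/m)^(m*t + 2):
  t = 1.0000: term = 11.219116
  t = 2.0000: term = 31.722289
  t = 3.0000: term = 59.796963
  t = 4.0000: term = 93.931768
  t = 5.0000: term = 132.797032
  t = 6.0000: term = 175.226998
  t = 7.0000: term = 220.203580
  t = 8.0000: term = 266.841553
  t = 9.0000: term = 314.375063
  t = 10.0000: term = 5767.299401
Convexity = (1/P) * sum = 7073.413764 / 104.395205 = 67.756117


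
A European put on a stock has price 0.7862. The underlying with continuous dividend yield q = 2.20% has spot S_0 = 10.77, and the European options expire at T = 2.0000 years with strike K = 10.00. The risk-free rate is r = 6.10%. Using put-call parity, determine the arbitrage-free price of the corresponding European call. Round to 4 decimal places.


Put-call parity: C - P = S_0 * exp(-qT) - K * exp(-rT).
S_0 * exp(-qT) = 10.7700 * 0.95695396 = 10.30639412
K * exp(-rT) = 10.0000 * 0.88514837 = 8.85148369
C = P + S*exp(-qT) - K*exp(-rT)
C = 0.7862 + 10.30639412 - 8.85148369 = 2.2411

Answer: Call price = 2.2411


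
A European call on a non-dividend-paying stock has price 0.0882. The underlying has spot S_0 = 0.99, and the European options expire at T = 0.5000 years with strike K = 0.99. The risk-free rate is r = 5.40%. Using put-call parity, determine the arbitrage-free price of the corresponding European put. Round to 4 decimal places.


Put-call parity: C - P = S_0 * exp(-qT) - K * exp(-rT).
S_0 * exp(-qT) = 0.9900 * 1.00000000 = 0.99000000
K * exp(-rT) = 0.9900 * 0.97336124 = 0.96362763
P = C - S*exp(-qT) + K*exp(-rT)
P = 0.0882 - 0.99000000 + 0.96362763 = 0.0618

Answer: Put price = 0.0618


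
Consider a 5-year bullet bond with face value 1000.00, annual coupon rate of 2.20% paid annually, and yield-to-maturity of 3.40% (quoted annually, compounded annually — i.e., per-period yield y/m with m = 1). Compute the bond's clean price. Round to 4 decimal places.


Coupon per period c = face * coupon_rate / m = 22.000000
Periods per year m = 1; per-period yield y/m = 0.034000
Number of cashflows N = 5
Cashflows (t years, CF_t, discount factor 1/(1+y/m)^(m*t), PV):
  t = 1.0000: CF_t = 22.000000, DF = 0.967118, PV = 21.276596
  t = 2.0000: CF_t = 22.000000, DF = 0.935317, PV = 20.576978
  t = 3.0000: CF_t = 22.000000, DF = 0.904562, PV = 19.900366
  t = 4.0000: CF_t = 22.000000, DF = 0.874818, PV = 19.246002
  t = 5.0000: CF_t = 1022.000000, DF = 0.846052, PV = 864.665641
Price P = sum_t PV_t = 945.665583

Answer: Price = 945.6656


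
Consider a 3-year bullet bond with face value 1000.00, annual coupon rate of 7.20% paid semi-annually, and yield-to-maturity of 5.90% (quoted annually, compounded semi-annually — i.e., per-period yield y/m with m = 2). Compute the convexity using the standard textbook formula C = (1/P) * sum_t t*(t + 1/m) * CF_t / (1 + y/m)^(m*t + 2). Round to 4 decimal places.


Coupon per period c = face * coupon_rate / m = 36.000000
Periods per year m = 2; per-period yield y/m = 0.029500
Number of cashflows N = 6
Cashflows (t years, CF_t, discount factor 1/(1+y/m)^(m*t), PV):
  t = 0.5000: CF_t = 36.000000, DF = 0.971345, PV = 34.968431
  t = 1.0000: CF_t = 36.000000, DF = 0.943512, PV = 33.966422
  t = 1.5000: CF_t = 36.000000, DF = 0.916476, PV = 32.993125
  t = 2.0000: CF_t = 36.000000, DF = 0.890214, PV = 32.047717
  t = 2.5000: CF_t = 36.000000, DF = 0.864706, PV = 31.129400
  t = 3.0000: CF_t = 1036.000000, DF = 0.839928, PV = 870.165078
Price P = sum_t PV_t = 1035.270172
Convexity numerator sum_t t*(t + 1/m) * CF_t / (1+y/m)^(m*t + 2):
  t = 0.5000: term = 16.496562
  t = 1.0000: term = 48.071576
  t = 1.5000: term = 93.388199
  t = 2.0000: term = 151.186983
  t = 2.5000: term = 220.282150
  t = 3.0000: term = 8620.614942
Convexity = (1/P) * sum = 9150.040412 / 1035.270172 = 8.838312

Answer: Convexity = 8.8383


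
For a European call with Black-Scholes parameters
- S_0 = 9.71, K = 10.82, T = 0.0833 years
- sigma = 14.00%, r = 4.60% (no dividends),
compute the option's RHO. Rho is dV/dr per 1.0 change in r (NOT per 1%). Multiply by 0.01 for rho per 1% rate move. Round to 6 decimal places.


Answer: Rho = 0.004135

Derivation:
d1 = -2.5637463632; d2 = -2.6041527983
phi(d1) = 0.0149157699; exp(-qT) = 1.0000000000; exp(-rT) = 0.9961755320
N(d2) = 0.0046050843
Rho = K*T*exp(-rT)*N(d2) = 10.8200 * 0.0833 * 0.9961755320 * 0.0046050843 = 0.004135


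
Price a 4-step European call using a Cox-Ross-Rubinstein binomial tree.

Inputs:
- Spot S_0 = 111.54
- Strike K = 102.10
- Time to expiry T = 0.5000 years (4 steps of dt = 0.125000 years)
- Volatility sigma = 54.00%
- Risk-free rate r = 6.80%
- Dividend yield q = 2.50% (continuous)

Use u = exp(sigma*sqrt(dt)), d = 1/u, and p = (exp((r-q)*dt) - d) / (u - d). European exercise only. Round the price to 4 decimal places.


Answer: Price = V(0,0) = 22.5059

Derivation:
dt = T/N = 0.125000
u = exp(sigma*sqrt(dt)) = 1.210361; d = 1/u = 0.826200
p = (exp((r-q)*dt) - d) / (u - d) = 0.466444
Discount per step: exp(-r*dt) = 0.991536
Stock lattice S(k, i) with i counting down-moves:
  k=0: S(0,0) = 111.5400
  k=1: S(1,0) = 135.0037; S(1,1) = 92.1543
  k=2: S(2,0) = 163.4032; S(2,1) = 111.5400; S(2,2) = 76.1379
  k=3: S(3,0) = 197.7769; S(3,1) = 135.0037; S(3,2) = 92.1543; S(3,3) = 62.9051
  k=4: S(4,0) = 239.3815; S(4,1) = 163.4032; S(4,2) = 111.5400; S(4,3) = 76.1379; S(4,4) = 51.9721
Terminal payoffs V(N, i) = max(S_T - K, 0):
  V(4,0) = 137.281519; V(4,1) = 61.303227; V(4,2) = 9.440000; V(4,3) = 0.000000; V(4,4) = 0.000000
Backward induction: V(k, i) = exp(-r*dt) * [p * V(k+1, i) + (1-p) * V(k+1, i+1)].
  V(3,0) = exp(-r*dt) * [p*137.281519 + (1-p)*61.303227] = 95.924011
  V(3,1) = exp(-r*dt) * [p*61.303227 + (1-p)*9.440000] = 33.346633
  V(3,2) = exp(-r*dt) * [p*9.440000 + (1-p)*0.000000] = 4.365962
  V(3,3) = exp(-r*dt) * [p*0.000000 + (1-p)*0.000000] = 0.000000
  V(2,0) = exp(-r*dt) * [p*95.924011 + (1-p)*33.346633] = 62.006172
  V(2,1) = exp(-r*dt) * [p*33.346633 + (1-p)*4.365962] = 17.732451
  V(2,2) = exp(-r*dt) * [p*4.365962 + (1-p)*0.000000] = 2.019240
  V(1,0) = exp(-r*dt) * [p*62.006172 + (1-p)*17.732451] = 38.058781
  V(1,1) = exp(-r*dt) * [p*17.732451 + (1-p)*2.019240] = 9.269446
  V(0,0) = exp(-r*dt) * [p*38.058781 + (1-p)*9.269446] = 22.505940


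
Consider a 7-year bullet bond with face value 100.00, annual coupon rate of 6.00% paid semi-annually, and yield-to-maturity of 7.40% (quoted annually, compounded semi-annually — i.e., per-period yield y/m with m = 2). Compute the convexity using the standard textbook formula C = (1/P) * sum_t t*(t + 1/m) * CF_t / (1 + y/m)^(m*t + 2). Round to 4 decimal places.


Answer: Convexity = 37.5003

Derivation:
Coupon per period c = face * coupon_rate / m = 3.000000
Periods per year m = 2; per-period yield y/m = 0.037000
Number of cashflows N = 14
Cashflows (t years, CF_t, discount factor 1/(1+y/m)^(m*t), PV):
  t = 0.5000: CF_t = 3.000000, DF = 0.964320, PV = 2.892960
  t = 1.0000: CF_t = 3.000000, DF = 0.929913, PV = 2.789740
  t = 1.5000: CF_t = 3.000000, DF = 0.896734, PV = 2.690203
  t = 2.0000: CF_t = 3.000000, DF = 0.864739, PV = 2.594217
  t = 2.5000: CF_t = 3.000000, DF = 0.833885, PV = 2.501655
  t = 3.0000: CF_t = 3.000000, DF = 0.804132, PV = 2.412397
  t = 3.5000: CF_t = 3.000000, DF = 0.775441, PV = 2.326323
  t = 4.0000: CF_t = 3.000000, DF = 0.747773, PV = 2.243320
  t = 4.5000: CF_t = 3.000000, DF = 0.721093, PV = 2.163279
  t = 5.0000: CF_t = 3.000000, DF = 0.695364, PV = 2.086093
  t = 5.5000: CF_t = 3.000000, DF = 0.670554, PV = 2.011662
  t = 6.0000: CF_t = 3.000000, DF = 0.646629, PV = 1.939886
  t = 6.5000: CF_t = 3.000000, DF = 0.623557, PV = 1.870671
  t = 7.0000: CF_t = 103.000000, DF = 0.601309, PV = 61.934785
Price P = sum_t PV_t = 92.457190
Convexity numerator sum_t t*(t + 1/m) * CF_t / (1+y/m)^(m*t + 2):
  t = 0.5000: term = 1.345101
  t = 1.0000: term = 3.891325
  t = 1.5000: term = 7.504966
  t = 2.0000: term = 12.061983
  t = 2.5000: term = 17.447420
  t = 3.0000: term = 23.554859
  t = 3.5000: term = 30.285900
  t = 4.0000: term = 37.549676
  t = 4.5000: term = 45.262387
  t = 5.0000: term = 53.346861
  t = 5.5000: term = 61.732144
  t = 6.0000: term = 70.353105
  t = 6.5000: term = 79.150070
  t = 7.0000: term = 3023.684167
Convexity = (1/P) * sum = 3467.169966 / 92.457190 = 37.500274


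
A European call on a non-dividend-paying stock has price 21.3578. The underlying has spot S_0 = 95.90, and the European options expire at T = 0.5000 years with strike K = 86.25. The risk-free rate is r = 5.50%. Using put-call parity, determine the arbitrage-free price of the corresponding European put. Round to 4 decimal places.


Answer: Put price = 9.3682

Derivation:
Put-call parity: C - P = S_0 * exp(-qT) - K * exp(-rT).
S_0 * exp(-qT) = 95.9000 * 1.00000000 = 95.90000000
K * exp(-rT) = 86.2500 * 0.97287468 = 83.91044137
P = C - S*exp(-qT) + K*exp(-rT)
P = 21.3578 - 95.90000000 + 83.91044137 = 9.3682


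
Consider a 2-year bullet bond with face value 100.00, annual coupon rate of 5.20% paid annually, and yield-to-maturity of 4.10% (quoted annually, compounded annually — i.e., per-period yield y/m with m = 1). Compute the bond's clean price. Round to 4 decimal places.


Coupon per period c = face * coupon_rate / m = 5.200000
Periods per year m = 1; per-period yield y/m = 0.041000
Number of cashflows N = 2
Cashflows (t years, CF_t, discount factor 1/(1+y/m)^(m*t), PV):
  t = 1.0000: CF_t = 5.200000, DF = 0.960615, PV = 4.995197
  t = 2.0000: CF_t = 105.200000, DF = 0.922781, PV = 97.076538
Price P = sum_t PV_t = 102.071735

Answer: Price = 102.0717


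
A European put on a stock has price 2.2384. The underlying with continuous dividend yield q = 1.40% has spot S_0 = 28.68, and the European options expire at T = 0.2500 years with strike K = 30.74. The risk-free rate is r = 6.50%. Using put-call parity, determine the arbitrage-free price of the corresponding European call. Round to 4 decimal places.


Put-call parity: C - P = S_0 * exp(-qT) - K * exp(-rT).
S_0 * exp(-qT) = 28.6800 * 0.99650612 = 28.57979546
K * exp(-rT) = 30.7400 * 0.98388132 = 30.24451175
C = P + S*exp(-qT) - K*exp(-rT)
C = 2.2384 + 28.57979546 - 30.24451175 = 0.5737

Answer: Call price = 0.5737


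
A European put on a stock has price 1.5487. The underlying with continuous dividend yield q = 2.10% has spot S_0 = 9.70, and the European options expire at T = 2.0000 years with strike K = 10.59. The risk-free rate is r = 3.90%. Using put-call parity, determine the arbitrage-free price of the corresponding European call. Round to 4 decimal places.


Put-call parity: C - P = S_0 * exp(-qT) - K * exp(-rT).
S_0 * exp(-qT) = 9.7000 * 0.95886978 = 9.30103687
K * exp(-rT) = 10.5900 * 0.92496443 = 9.79537328
C = P + S*exp(-qT) - K*exp(-rT)
C = 1.5487 + 9.30103687 - 9.79537328 = 1.0544

Answer: Call price = 1.0544


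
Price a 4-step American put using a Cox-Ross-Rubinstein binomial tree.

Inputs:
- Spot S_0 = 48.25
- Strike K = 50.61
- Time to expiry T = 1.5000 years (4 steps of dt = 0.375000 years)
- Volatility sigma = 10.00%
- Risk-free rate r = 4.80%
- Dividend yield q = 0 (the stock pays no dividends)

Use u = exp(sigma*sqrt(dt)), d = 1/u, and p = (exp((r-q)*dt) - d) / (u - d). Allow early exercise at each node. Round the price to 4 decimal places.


dt = T/N = 0.375000
u = exp(sigma*sqrt(dt)) = 1.063151; d = 1/u = 0.940600
p = (exp((r-q)*dt) - d) / (u - d) = 0.632903
Discount per step: exp(-r*dt) = 0.982161
Stock lattice S(k, i) with i counting down-moves:
  k=0: S(0,0) = 48.2500
  k=1: S(1,0) = 51.2970; S(1,1) = 45.3840
  k=2: S(2,0) = 54.5365; S(2,1) = 48.2500; S(2,2) = 42.6881
  k=3: S(3,0) = 57.9805; S(3,1) = 51.2970; S(3,2) = 45.3840; S(3,3) = 40.1525
  k=4: S(4,0) = 61.6421; S(4,1) = 54.5365; S(4,2) = 48.2500; S(4,3) = 42.6881; S(4,4) = 37.7674
Terminal payoffs V(N, i) = max(K - S_T, 0):
  V(4,0) = 0.000000; V(4,1) = 0.000000; V(4,2) = 2.360000; V(4,3) = 7.921851; V(4,4) = 12.842579
Backward induction: V(k, i) = exp(-r*dt) * [p * V(k+1, i) + (1-p) * V(k+1, i+1)]; then take max(V_cont, immediate exercise) for American.
  V(3,0) = exp(-r*dt) * [p*0.000000 + (1-p)*0.000000] = 0.000000; exercise = 0.000000; V(3,0) = max -> 0.000000
  V(3,1) = exp(-r*dt) * [p*0.000000 + (1-p)*2.360000] = 0.850894; exercise = 0.000000; V(3,1) = max -> 0.850894
  V(3,2) = exp(-r*dt) * [p*2.360000 + (1-p)*7.921851] = 4.323217; exercise = 5.226047; V(3,2) = max -> 5.226047
  V(3,3) = exp(-r*dt) * [p*7.921851 + (1-p)*12.842579] = 9.554694; exercise = 10.457524; V(3,3) = max -> 10.457524
  V(2,0) = exp(-r*dt) * [p*0.000000 + (1-p)*0.850894] = 0.306789; exercise = 0.000000; V(2,0) = max -> 0.306789
  V(2,1) = exp(-r*dt) * [p*0.850894 + (1-p)*5.226047] = 2.413170; exercise = 2.360000; V(2,1) = max -> 2.413170
  V(2,2) = exp(-r*dt) * [p*5.226047 + (1-p)*10.457524] = 7.019021; exercise = 7.921851; V(2,2) = max -> 7.921851
  V(1,0) = exp(-r*dt) * [p*0.306789 + (1-p)*2.413170] = 1.060768; exercise = 0.000000; V(1,0) = max -> 1.060768
  V(1,1) = exp(-r*dt) * [p*2.413170 + (1-p)*7.921851] = 4.356268; exercise = 5.226047; V(1,1) = max -> 5.226047
  V(0,0) = exp(-r*dt) * [p*1.060768 + (1-p)*5.226047] = 2.543630; exercise = 2.360000; V(0,0) = max -> 2.543630

Answer: Price = V(0,0) = 2.5436


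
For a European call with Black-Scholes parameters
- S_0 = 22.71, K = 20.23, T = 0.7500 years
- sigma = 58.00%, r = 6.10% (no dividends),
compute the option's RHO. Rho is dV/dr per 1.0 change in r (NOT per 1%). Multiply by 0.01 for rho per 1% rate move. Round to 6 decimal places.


d1 = 0.5724501679; d2 = 0.0701554337
phi(d1) = 0.3386500077; exp(-qT) = 1.0000000000; exp(-rT) = 0.9552807525
N(d2) = 0.5279650272
Rho = K*T*exp(-rT)*N(d2) = 20.2300 * 0.7500 * 0.9552807525 * 0.5279650272 = 7.652324

Answer: Rho = 7.652324


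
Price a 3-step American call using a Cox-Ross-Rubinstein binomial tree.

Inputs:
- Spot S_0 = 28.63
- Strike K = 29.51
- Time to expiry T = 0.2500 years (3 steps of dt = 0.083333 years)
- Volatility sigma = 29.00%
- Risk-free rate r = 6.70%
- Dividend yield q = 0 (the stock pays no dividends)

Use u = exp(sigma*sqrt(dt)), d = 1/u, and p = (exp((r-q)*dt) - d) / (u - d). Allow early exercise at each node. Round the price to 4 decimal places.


dt = T/N = 0.083333
u = exp(sigma*sqrt(dt)) = 1.087320; d = 1/u = 0.919693
p = (exp((r-q)*dt) - d) / (u - d) = 0.512484
Discount per step: exp(-r*dt) = 0.994432
Stock lattice S(k, i) with i counting down-moves:
  k=0: S(0,0) = 28.6300
  k=1: S(1,0) = 31.1300; S(1,1) = 26.3308
  k=2: S(2,0) = 33.8482; S(2,1) = 28.6300; S(2,2) = 24.2162
  k=3: S(3,0) = 36.8039; S(3,1) = 31.1300; S(3,2) = 26.3308; S(3,3) = 22.2715
Terminal payoffs V(N, i) = max(S_T - K, 0):
  V(3,0) = 7.293851; V(3,1) = 1.619966; V(3,2) = 0.000000; V(3,3) = 0.000000
Backward induction: V(k, i) = exp(-r*dt) * [p * V(k+1, i) + (1-p) * V(k+1, i+1)]; then take max(V_cont, immediate exercise) for American.
  V(2,0) = exp(-r*dt) * [p*7.293851 + (1-p)*1.619966] = 4.502535; exercise = 4.338230; V(2,0) = max -> 4.502535
  V(2,1) = exp(-r*dt) * [p*1.619966 + (1-p)*0.000000] = 0.825585; exercise = 0.000000; V(2,1) = max -> 0.825585
  V(2,2) = exp(-r*dt) * [p*0.000000 + (1-p)*0.000000] = 0.000000; exercise = 0.000000; V(2,2) = max -> 0.000000
  V(1,0) = exp(-r*dt) * [p*4.502535 + (1-p)*0.825585] = 2.694876; exercise = 1.619966; V(1,0) = max -> 2.694876
  V(1,1) = exp(-r*dt) * [p*0.825585 + (1-p)*0.000000] = 0.420744; exercise = 0.000000; V(1,1) = max -> 0.420744
  V(0,0) = exp(-r*dt) * [p*2.694876 + (1-p)*0.420744] = 1.577370; exercise = 0.000000; V(0,0) = max -> 1.577370

Answer: Price = V(0,0) = 1.5774


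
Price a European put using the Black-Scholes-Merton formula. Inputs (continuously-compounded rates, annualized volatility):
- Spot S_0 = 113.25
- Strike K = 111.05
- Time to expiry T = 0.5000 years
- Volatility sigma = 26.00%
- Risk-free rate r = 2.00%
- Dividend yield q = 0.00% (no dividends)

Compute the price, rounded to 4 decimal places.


d1 = (ln(S/K) + (r - q + 0.5*sigma^2) * T) / (sigma * sqrt(T)) = 0.25302029
d2 = d1 - sigma * sqrt(T) = 0.06917253
exp(-rT) = 0.99004983; exp(-qT) = 1.00000000
P = K * exp(-rT) * N(-d2) - S_0 * exp(-qT) * N(-d1)
N(-d1) = 0.40012627; N(-d2) = 0.47242615
P = 111.0500 * 0.99004983 * 0.47242615 - 113.2500 * 1.00000000 * 0.40012627 = 6.6266

Answer: Price = 6.6266


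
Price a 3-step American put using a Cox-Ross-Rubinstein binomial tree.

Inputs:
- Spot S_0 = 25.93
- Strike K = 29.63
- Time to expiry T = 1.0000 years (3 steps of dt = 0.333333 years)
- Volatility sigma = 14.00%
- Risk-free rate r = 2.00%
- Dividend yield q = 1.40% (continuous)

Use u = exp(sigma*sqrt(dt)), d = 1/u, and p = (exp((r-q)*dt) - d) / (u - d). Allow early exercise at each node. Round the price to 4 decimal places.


dt = T/N = 0.333333
u = exp(sigma*sqrt(dt)) = 1.084186; d = 1/u = 0.922351
p = (exp((r-q)*dt) - d) / (u - d) = 0.492174
Discount per step: exp(-r*dt) = 0.993356
Stock lattice S(k, i) with i counting down-moves:
  k=0: S(0,0) = 25.9300
  k=1: S(1,0) = 28.1129; S(1,1) = 23.9166
  k=2: S(2,0) = 30.4796; S(2,1) = 25.9300; S(2,2) = 22.0595
  k=3: S(3,0) = 33.0456; S(3,1) = 28.1129; S(3,2) = 23.9166; S(3,3) = 20.3466
Terminal payoffs V(N, i) = max(K - S_T, 0):
  V(3,0) = 0.000000; V(3,1) = 1.517069; V(3,2) = 5.713429; V(3,3) = 9.283407
Backward induction: V(k, i) = exp(-r*dt) * [p * V(k+1, i) + (1-p) * V(k+1, i+1)]; then take max(V_cont, immediate exercise) for American.
  V(2,0) = exp(-r*dt) * [p*0.000000 + (1-p)*1.517069] = 0.765288; exercise = 0.000000; V(2,0) = max -> 0.765288
  V(2,1) = exp(-r*dt) * [p*1.517069 + (1-p)*5.713429] = 3.623848; exercise = 3.700000; V(2,1) = max -> 3.700000
  V(2,2) = exp(-r*dt) * [p*5.713429 + (1-p)*9.283407] = 7.476346; exercise = 7.570518; V(2,2) = max -> 7.570518
  V(1,0) = exp(-r*dt) * [p*0.765288 + (1-p)*3.700000] = 2.240622; exercise = 1.517069; V(1,0) = max -> 2.240622
  V(1,1) = exp(-r*dt) * [p*3.700000 + (1-p)*7.570518] = 5.627903; exercise = 5.713429; V(1,1) = max -> 5.713429
  V(0,0) = exp(-r*dt) * [p*2.240622 + (1-p)*5.713429] = 3.977596; exercise = 3.700000; V(0,0) = max -> 3.977596

Answer: Price = V(0,0) = 3.9776


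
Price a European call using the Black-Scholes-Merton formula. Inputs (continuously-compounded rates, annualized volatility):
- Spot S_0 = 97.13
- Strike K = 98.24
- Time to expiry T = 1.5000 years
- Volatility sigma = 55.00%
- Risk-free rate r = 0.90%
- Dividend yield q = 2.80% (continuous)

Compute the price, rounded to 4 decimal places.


Answer: Price = 23.2109

Derivation:
d1 = (ln(S/K) + (r - q + 0.5*sigma^2) * T) / (sigma * sqrt(T)) = 0.27762639
d2 = d1 - sigma * sqrt(T) = -0.39598329
exp(-rT) = 0.98659072; exp(-qT) = 0.95886978
C = S_0 * exp(-qT) * N(d1) - K * exp(-rT) * N(d2)
N(d1) = 0.60935041; N(d2) = 0.34605868
C = 97.1300 * 0.95886978 * 0.60935041 - 98.2400 * 0.98659072 * 0.34605868 = 23.2109


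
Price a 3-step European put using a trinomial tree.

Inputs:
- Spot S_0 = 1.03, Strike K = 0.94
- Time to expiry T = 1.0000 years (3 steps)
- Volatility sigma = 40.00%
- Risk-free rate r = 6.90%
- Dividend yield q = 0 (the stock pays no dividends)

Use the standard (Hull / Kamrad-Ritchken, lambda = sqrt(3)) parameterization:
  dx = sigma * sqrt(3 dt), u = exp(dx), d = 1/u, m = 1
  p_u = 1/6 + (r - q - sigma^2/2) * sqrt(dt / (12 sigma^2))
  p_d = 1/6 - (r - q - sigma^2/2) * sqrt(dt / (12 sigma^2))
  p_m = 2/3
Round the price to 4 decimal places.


dt = T/N = 0.333333; dx = sigma*sqrt(3*dt) = 0.400000
u = exp(dx) = 1.491825; d = 1/u = 0.670320
p_u = 0.162083, p_m = 0.666667, p_d = 0.171250
Discount per step: exp(-r*dt) = 0.977262
Stock lattice S(k, j) with j the centered position index:
  k=0: S(0,+0) = 1.0300
  k=1: S(1,-1) = 0.6904; S(1,+0) = 1.0300; S(1,+1) = 1.5366
  k=2: S(2,-2) = 0.4628; S(2,-1) = 0.6904; S(2,+0) = 1.0300; S(2,+1) = 1.5366; S(2,+2) = 2.2923
  k=3: S(3,-3) = 0.3102; S(3,-2) = 0.4628; S(3,-1) = 0.6904; S(3,+0) = 1.0300; S(3,+1) = 1.5366; S(3,+2) = 2.2923; S(3,+3) = 3.4197
Terminal payoffs V(N, j) = max(K - S_T, 0):
  V(3,-3) = 0.629770; V(3,-2) = 0.477191; V(3,-1) = 0.249570; V(3,+0) = 0.000000; V(3,+1) = 0.000000; V(3,+2) = 0.000000; V(3,+3) = 0.000000
Backward induction: V(k, j) = exp(-r*dt) * [p_u * V(k+1, j+1) + p_m * V(k+1, j) + p_d * V(k+1, j-1)]
  V(2,-2) = exp(-r*dt) * [p_u*0.249570 + p_m*0.477191 + p_d*0.629770] = 0.455821
  V(2,-1) = exp(-r*dt) * [p_u*0.000000 + p_m*0.249570 + p_d*0.477191] = 0.242458
  V(2,+0) = exp(-r*dt) * [p_u*0.000000 + p_m*0.000000 + p_d*0.249570] = 0.041767
  V(2,+1) = exp(-r*dt) * [p_u*0.000000 + p_m*0.000000 + p_d*0.000000] = 0.000000
  V(2,+2) = exp(-r*dt) * [p_u*0.000000 + p_m*0.000000 + p_d*0.000000] = 0.000000
  V(1,-1) = exp(-r*dt) * [p_u*0.041767 + p_m*0.242458 + p_d*0.455821] = 0.240864
  V(1,+0) = exp(-r*dt) * [p_u*0.000000 + p_m*0.041767 + p_d*0.242458] = 0.067789
  V(1,+1) = exp(-r*dt) * [p_u*0.000000 + p_m*0.000000 + p_d*0.041767] = 0.006990
  V(0,+0) = exp(-r*dt) * [p_u*0.006990 + p_m*0.067789 + p_d*0.240864] = 0.085582

Answer: Price = V(0,0) = 0.0856
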